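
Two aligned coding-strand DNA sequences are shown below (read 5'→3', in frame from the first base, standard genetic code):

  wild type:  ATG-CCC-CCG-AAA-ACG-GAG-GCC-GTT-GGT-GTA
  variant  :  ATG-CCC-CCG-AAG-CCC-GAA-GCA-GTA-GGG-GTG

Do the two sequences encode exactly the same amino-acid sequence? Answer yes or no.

no

Codon 1: ATG Met / ATG Met — identical.
Codon 2: CCC Pro / CCC Pro — identical.
Codon 3: CCG Pro / CCG Pro — identical.
Codon 4: AAA Lys / AAG Lys — synonymous.
Codon 5: ACG Thr / CCC Pro — nonsynonymous.
Codon 6: GAG Glu / GAA Glu — synonymous.
Codon 7: GCC Ala / GCA Ala — synonymous.
Codon 8: GTT Val / GTA Val — synonymous.
Codon 9: GGT Gly / GGG Gly — synonymous.
Codon 10: GTA Val / GTG Val — synonymous.
Nonsynonymous differences: 1 → different protein.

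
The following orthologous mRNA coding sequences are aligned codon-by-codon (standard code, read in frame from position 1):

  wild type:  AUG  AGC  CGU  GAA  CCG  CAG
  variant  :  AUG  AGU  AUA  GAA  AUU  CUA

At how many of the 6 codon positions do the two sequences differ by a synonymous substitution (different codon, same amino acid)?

1

Codon 1: AUG Met / AUG Met — identical.
Codon 2: AGC Ser / AGU Ser — synonymous.
Codon 3: CGU Arg / AUA Ile — nonsynonymous.
Codon 4: GAA Glu / GAA Glu — identical.
Codon 5: CCG Pro / AUU Ile — nonsynonymous.
Codon 6: CAG Gln / CUA Leu — nonsynonymous.
Synonymous differences: 1.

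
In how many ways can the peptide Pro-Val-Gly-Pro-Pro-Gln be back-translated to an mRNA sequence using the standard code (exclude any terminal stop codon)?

2048

Pro: 4 codons.
Val: 4 codons.
Gly: 4 codons.
Pro: 4 codons.
Pro: 4 codons.
Gln: 2 codons.
4 × 4 × 4 × 4 × 4 × 2 = 2048.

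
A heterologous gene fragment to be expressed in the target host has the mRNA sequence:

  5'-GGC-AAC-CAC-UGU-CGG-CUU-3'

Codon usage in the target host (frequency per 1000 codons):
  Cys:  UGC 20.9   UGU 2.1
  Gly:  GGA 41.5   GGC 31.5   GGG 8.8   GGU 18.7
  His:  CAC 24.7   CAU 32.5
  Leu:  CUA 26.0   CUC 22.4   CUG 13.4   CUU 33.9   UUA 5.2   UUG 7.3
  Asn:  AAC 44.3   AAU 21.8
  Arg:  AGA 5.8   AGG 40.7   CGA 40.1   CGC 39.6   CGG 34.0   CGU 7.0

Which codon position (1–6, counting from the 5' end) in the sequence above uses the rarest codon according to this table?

4

Codon 1 GGC (Gly): 31.5 per 1000.
Codon 2 AAC (Asn): 44.3 per 1000.
Codon 3 CAC (His): 24.7 per 1000.
Codon 4 UGU (Cys): 2.1 per 1000.
Codon 5 CGG (Arg): 34.0 per 1000.
Codon 6 CUU (Leu): 33.9 per 1000.
Lowest frequency is 2.1 at codon 4.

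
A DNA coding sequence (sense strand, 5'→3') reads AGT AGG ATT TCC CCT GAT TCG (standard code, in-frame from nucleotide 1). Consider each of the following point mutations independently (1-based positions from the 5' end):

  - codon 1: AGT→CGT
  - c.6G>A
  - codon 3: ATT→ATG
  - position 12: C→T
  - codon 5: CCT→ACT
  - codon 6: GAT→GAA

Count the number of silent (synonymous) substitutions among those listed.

Codon 1: AGT (Ser) → CGT (Arg) — missense.
Codon 2: AGG (Arg) → AGA (Arg) — synonymous.
Codon 3: ATT (Ile) → ATG (Met) — missense.
Codon 4: TCC (Ser) → TCT (Ser) — synonymous.
Codon 5: CCT (Pro) → ACT (Thr) — missense.
Codon 6: GAT (Asp) → GAA (Glu) — missense.
Synonymous: 2 of 6.

2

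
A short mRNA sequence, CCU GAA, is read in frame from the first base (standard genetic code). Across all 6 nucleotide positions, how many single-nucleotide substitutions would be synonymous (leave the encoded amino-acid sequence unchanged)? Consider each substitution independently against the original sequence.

Codon 1 (CCU, Pro): 3 synonymous substitutions.
Codon 2 (GAA, Glu): 1 synonymous substitution.
Total: 3 + 1 = 4.

4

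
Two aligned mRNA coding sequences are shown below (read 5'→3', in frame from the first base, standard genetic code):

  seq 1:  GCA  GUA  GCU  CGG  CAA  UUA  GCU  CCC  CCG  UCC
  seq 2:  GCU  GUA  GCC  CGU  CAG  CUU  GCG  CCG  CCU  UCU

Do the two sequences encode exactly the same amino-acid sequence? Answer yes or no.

yes

Codon 1: GCA Ala / GCU Ala — synonymous.
Codon 2: GUA Val / GUA Val — identical.
Codon 3: GCU Ala / GCC Ala — synonymous.
Codon 4: CGG Arg / CGU Arg — synonymous.
Codon 5: CAA Gln / CAG Gln — synonymous.
Codon 6: UUA Leu / CUU Leu — synonymous.
Codon 7: GCU Ala / GCG Ala — synonymous.
Codon 8: CCC Pro / CCG Pro — synonymous.
Codon 9: CCG Pro / CCU Pro — synonymous.
Codon 10: UCC Ser / UCU Ser — synonymous.
Nonsynonymous differences: 0 → same protein.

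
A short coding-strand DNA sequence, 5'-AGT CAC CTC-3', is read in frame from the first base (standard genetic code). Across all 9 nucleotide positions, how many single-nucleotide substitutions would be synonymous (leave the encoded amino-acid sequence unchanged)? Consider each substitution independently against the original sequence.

Codon 1 (AGT, Ser): 1 synonymous substitution.
Codon 2 (CAC, His): 1 synonymous substitution.
Codon 3 (CTC, Leu): 3 synonymous substitutions.
Total: 1 + 1 + 3 = 5.

5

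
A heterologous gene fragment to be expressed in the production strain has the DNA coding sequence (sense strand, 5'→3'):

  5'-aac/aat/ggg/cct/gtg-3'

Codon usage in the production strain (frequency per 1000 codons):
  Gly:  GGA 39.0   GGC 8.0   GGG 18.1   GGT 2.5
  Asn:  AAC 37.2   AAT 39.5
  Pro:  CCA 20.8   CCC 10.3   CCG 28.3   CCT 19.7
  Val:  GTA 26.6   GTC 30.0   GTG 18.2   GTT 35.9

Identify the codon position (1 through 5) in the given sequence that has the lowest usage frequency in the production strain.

3

Codon 1 AAC (Asn): 37.2 per 1000.
Codon 2 AAT (Asn): 39.5 per 1000.
Codon 3 GGG (Gly): 18.1 per 1000.
Codon 4 CCT (Pro): 19.7 per 1000.
Codon 5 GTG (Val): 18.2 per 1000.
Lowest frequency is 18.1 at codon 3.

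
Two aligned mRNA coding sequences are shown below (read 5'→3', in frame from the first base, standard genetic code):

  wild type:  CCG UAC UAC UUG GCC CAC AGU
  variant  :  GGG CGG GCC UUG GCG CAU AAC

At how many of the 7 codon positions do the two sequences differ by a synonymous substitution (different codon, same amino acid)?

Codon 1: CCG Pro / GGG Gly — nonsynonymous.
Codon 2: UAC Tyr / CGG Arg — nonsynonymous.
Codon 3: UAC Tyr / GCC Ala — nonsynonymous.
Codon 4: UUG Leu / UUG Leu — identical.
Codon 5: GCC Ala / GCG Ala — synonymous.
Codon 6: CAC His / CAU His — synonymous.
Codon 7: AGU Ser / AAC Asn — nonsynonymous.
Synonymous differences: 2.

2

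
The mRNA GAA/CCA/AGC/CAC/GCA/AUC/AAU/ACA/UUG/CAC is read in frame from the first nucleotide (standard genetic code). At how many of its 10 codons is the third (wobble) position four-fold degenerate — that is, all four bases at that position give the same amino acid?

Codon 1 GAA (Glu): third position 2-fold.
Codon 2 CCA (Pro): third position 4-fold.
Codon 3 AGC (Ser): third position 2-fold.
Codon 4 CAC (His): third position 2-fold.
Codon 5 GCA (Ala): third position 4-fold.
Codon 6 AUC (Ile): third position 3-fold.
Codon 7 AAU (Asn): third position 2-fold.
Codon 8 ACA (Thr): third position 4-fold.
Codon 9 UUG (Leu): third position 2-fold.
Codon 10 CAC (His): third position 2-fold.
Four-fold degenerate third positions: 3.

3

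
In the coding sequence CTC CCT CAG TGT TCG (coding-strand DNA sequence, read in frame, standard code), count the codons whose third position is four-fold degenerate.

3

Codon 1 CTC (Leu): third position 4-fold.
Codon 2 CCT (Pro): third position 4-fold.
Codon 3 CAG (Gln): third position 2-fold.
Codon 4 TGT (Cys): third position 2-fold.
Codon 5 TCG (Ser): third position 4-fold.
Four-fold degenerate third positions: 3.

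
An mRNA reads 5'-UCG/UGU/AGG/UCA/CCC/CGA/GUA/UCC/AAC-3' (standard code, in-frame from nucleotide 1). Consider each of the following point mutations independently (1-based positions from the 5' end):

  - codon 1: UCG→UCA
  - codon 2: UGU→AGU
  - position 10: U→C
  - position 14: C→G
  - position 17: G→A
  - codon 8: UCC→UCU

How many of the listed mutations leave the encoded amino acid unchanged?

2

Codon 1: UCG (Ser) → UCA (Ser) — synonymous.
Codon 2: UGU (Cys) → AGU (Ser) — missense.
Codon 4: UCA (Ser) → CCA (Pro) — missense.
Codon 5: CCC (Pro) → CGC (Arg) — missense.
Codon 6: CGA (Arg) → CAA (Gln) — missense.
Codon 8: UCC (Ser) → UCU (Ser) — synonymous.
Synonymous: 2 of 6.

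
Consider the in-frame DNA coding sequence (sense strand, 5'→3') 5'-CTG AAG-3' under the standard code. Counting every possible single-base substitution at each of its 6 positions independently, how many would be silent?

5

Codon 1 (CTG, Leu): 4 synonymous substitutions.
Codon 2 (AAG, Lys): 1 synonymous substitution.
Total: 4 + 1 = 5.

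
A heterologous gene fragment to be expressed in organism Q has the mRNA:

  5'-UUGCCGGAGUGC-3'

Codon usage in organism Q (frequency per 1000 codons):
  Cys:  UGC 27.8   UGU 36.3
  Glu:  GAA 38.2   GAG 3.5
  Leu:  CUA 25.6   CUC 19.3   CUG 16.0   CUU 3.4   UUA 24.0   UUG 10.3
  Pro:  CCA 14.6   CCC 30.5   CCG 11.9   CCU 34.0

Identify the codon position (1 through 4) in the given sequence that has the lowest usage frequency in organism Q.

3

Codon 1 UUG (Leu): 10.3 per 1000.
Codon 2 CCG (Pro): 11.9 per 1000.
Codon 3 GAG (Glu): 3.5 per 1000.
Codon 4 UGC (Cys): 27.8 per 1000.
Lowest frequency is 3.5 at codon 3.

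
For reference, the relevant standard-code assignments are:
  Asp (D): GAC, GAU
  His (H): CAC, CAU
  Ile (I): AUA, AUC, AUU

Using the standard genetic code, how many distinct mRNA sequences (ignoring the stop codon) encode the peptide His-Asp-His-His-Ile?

48

His: 2 codons.
Asp: 2 codons.
His: 2 codons.
His: 2 codons.
Ile: 3 codons.
2 × 2 × 2 × 2 × 3 = 48.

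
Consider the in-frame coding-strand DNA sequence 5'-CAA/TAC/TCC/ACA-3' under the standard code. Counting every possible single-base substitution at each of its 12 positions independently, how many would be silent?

Codon 1 (CAA, Gln): 1 synonymous substitution.
Codon 2 (TAC, Tyr): 1 synonymous substitution.
Codon 3 (TCC, Ser): 3 synonymous substitutions.
Codon 4 (ACA, Thr): 3 synonymous substitutions.
Total: 1 + 1 + 3 + 3 = 8.

8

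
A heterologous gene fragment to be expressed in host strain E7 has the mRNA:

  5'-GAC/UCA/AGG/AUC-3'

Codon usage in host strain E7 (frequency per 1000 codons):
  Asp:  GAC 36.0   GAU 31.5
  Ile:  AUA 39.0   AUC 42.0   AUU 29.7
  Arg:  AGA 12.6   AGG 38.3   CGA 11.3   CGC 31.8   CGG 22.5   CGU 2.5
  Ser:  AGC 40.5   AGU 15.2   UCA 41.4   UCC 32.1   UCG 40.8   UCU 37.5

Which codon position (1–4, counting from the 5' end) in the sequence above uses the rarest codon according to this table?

1

Codon 1 GAC (Asp): 36.0 per 1000.
Codon 2 UCA (Ser): 41.4 per 1000.
Codon 3 AGG (Arg): 38.3 per 1000.
Codon 4 AUC (Ile): 42.0 per 1000.
Lowest frequency is 36.0 at codon 1.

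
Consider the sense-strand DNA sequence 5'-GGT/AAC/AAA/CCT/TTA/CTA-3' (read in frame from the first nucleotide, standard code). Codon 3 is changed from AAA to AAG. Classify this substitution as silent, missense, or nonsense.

silent

Position 9 falls in codon 3: AAA → Lys.
After the substitution the codon is AAG → Lys.
Both encode Lys, so the change is synonymous.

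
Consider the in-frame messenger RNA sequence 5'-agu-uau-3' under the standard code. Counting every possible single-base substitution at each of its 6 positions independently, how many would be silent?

Codon 1 (AGU, Ser): 1 synonymous substitution.
Codon 2 (UAU, Tyr): 1 synonymous substitution.
Total: 1 + 1 = 2.

2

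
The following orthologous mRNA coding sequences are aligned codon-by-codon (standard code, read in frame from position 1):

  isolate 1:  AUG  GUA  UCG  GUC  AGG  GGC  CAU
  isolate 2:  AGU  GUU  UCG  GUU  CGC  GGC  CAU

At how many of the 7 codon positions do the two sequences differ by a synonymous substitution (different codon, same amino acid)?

3

Codon 1: AUG Met / AGU Ser — nonsynonymous.
Codon 2: GUA Val / GUU Val — synonymous.
Codon 3: UCG Ser / UCG Ser — identical.
Codon 4: GUC Val / GUU Val — synonymous.
Codon 5: AGG Arg / CGC Arg — synonymous.
Codon 6: GGC Gly / GGC Gly — identical.
Codon 7: CAU His / CAU His — identical.
Synonymous differences: 3.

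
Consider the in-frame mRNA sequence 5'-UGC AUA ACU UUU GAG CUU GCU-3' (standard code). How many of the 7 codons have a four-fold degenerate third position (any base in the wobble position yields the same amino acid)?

Codon 1 UGC (Cys): third position 2-fold.
Codon 2 AUA (Ile): third position 3-fold.
Codon 3 ACU (Thr): third position 4-fold.
Codon 4 UUU (Phe): third position 2-fold.
Codon 5 GAG (Glu): third position 2-fold.
Codon 6 CUU (Leu): third position 4-fold.
Codon 7 GCU (Ala): third position 4-fold.
Four-fold degenerate third positions: 3.

3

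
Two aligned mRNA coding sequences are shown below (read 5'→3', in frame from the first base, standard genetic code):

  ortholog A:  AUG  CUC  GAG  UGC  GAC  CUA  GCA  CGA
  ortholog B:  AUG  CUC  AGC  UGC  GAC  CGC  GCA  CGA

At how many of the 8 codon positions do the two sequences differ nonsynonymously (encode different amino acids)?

Codon 1: AUG Met / AUG Met — identical.
Codon 2: CUC Leu / CUC Leu — identical.
Codon 3: GAG Glu / AGC Ser — nonsynonymous.
Codon 4: UGC Cys / UGC Cys — identical.
Codon 5: GAC Asp / GAC Asp — identical.
Codon 6: CUA Leu / CGC Arg — nonsynonymous.
Codon 7: GCA Ala / GCA Ala — identical.
Codon 8: CGA Arg / CGA Arg — identical.
Nonsynonymous differences: 2.

2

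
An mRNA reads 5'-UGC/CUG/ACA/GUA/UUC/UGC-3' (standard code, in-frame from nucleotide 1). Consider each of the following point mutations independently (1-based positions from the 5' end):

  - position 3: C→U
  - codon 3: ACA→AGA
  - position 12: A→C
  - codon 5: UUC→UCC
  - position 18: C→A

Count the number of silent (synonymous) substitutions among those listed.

2

Codon 1: UGC (Cys) → UGU (Cys) — synonymous.
Codon 3: ACA (Thr) → AGA (Arg) — missense.
Codon 4: GUA (Val) → GUC (Val) — synonymous.
Codon 5: UUC (Phe) → UCC (Ser) — missense.
Codon 6: UGC (Cys) → UGA (Stop) — nonsense.
Synonymous: 2 of 5.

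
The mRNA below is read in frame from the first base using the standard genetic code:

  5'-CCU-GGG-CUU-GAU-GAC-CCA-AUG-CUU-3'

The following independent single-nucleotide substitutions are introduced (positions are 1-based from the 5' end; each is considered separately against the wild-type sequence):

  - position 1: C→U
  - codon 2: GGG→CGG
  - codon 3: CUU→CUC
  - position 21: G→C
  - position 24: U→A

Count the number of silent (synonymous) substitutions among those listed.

Codon 1: CCU (Pro) → UCU (Ser) — missense.
Codon 2: GGG (Gly) → CGG (Arg) — missense.
Codon 3: CUU (Leu) → CUC (Leu) — synonymous.
Codon 7: AUG (Met) → AUC (Ile) — missense.
Codon 8: CUU (Leu) → CUA (Leu) — synonymous.
Synonymous: 2 of 5.

2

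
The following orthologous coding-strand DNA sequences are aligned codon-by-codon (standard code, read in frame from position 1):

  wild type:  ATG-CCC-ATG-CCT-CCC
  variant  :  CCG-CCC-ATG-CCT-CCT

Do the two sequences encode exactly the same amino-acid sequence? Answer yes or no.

no

Codon 1: ATG Met / CCG Pro — nonsynonymous.
Codon 2: CCC Pro / CCC Pro — identical.
Codon 3: ATG Met / ATG Met — identical.
Codon 4: CCT Pro / CCT Pro — identical.
Codon 5: CCC Pro / CCT Pro — synonymous.
Nonsynonymous differences: 1 → different protein.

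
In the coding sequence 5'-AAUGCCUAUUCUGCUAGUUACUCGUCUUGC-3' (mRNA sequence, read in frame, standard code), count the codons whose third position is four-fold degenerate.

5

Codon 1 AAU (Asn): third position 2-fold.
Codon 2 GCC (Ala): third position 4-fold.
Codon 3 UAU (Tyr): third position 2-fold.
Codon 4 UCU (Ser): third position 4-fold.
Codon 5 GCU (Ala): third position 4-fold.
Codon 6 AGU (Ser): third position 2-fold.
Codon 7 UAC (Tyr): third position 2-fold.
Codon 8 UCG (Ser): third position 4-fold.
Codon 9 UCU (Ser): third position 4-fold.
Codon 10 UGC (Cys): third position 2-fold.
Four-fold degenerate third positions: 5.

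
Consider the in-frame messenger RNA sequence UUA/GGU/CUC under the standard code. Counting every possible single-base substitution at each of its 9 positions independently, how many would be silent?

Codon 1 (UUA, Leu): 2 synonymous substitutions.
Codon 2 (GGU, Gly): 3 synonymous substitutions.
Codon 3 (CUC, Leu): 3 synonymous substitutions.
Total: 2 + 3 + 3 = 8.

8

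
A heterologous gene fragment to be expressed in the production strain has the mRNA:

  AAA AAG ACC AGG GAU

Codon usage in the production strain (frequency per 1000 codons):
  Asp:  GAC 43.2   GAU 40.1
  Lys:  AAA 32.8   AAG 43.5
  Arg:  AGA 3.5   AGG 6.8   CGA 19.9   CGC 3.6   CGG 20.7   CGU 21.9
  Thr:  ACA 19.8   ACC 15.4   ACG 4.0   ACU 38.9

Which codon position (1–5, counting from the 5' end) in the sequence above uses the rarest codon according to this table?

4

Codon 1 AAA (Lys): 32.8 per 1000.
Codon 2 AAG (Lys): 43.5 per 1000.
Codon 3 ACC (Thr): 15.4 per 1000.
Codon 4 AGG (Arg): 6.8 per 1000.
Codon 5 GAU (Asp): 40.1 per 1000.
Lowest frequency is 6.8 at codon 4.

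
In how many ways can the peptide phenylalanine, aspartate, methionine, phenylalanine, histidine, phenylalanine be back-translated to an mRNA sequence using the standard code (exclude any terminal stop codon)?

Phe: 2 codons.
Asp: 2 codons.
Met: 1 codon.
Phe: 2 codons.
His: 2 codons.
Phe: 2 codons.
2 × 2 × 1 × 2 × 2 × 2 = 32.

32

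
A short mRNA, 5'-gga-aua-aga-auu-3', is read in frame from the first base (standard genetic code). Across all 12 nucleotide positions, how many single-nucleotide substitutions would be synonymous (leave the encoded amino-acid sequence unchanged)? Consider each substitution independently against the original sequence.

9

Codon 1 (GGA, Gly): 3 synonymous substitutions.
Codon 2 (AUA, Ile): 2 synonymous substitutions.
Codon 3 (AGA, Arg): 2 synonymous substitutions.
Codon 4 (AUU, Ile): 2 synonymous substitutions.
Total: 3 + 2 + 2 + 2 = 9.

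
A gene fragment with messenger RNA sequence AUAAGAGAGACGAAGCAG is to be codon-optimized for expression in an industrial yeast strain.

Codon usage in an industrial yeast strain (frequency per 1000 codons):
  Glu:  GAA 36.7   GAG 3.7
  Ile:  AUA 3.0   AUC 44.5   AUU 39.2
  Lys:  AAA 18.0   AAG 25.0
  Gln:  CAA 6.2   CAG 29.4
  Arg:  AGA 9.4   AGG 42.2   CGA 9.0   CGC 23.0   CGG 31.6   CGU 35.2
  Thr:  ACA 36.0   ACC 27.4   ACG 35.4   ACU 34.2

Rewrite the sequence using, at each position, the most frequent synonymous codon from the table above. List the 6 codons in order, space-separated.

AUC AGG GAA ACA AAG CAG

Codon 1 (Ile): best is AUC at 44.5.
Codon 2 (Arg): best is AGG at 42.2.
Codon 3 (Glu): best is GAA at 36.7.
Codon 4 (Thr): best is ACA at 36.0.
Codon 5 (Lys): best is AAG at 25.0.
Codon 6 (Gln): best is CAG at 29.4.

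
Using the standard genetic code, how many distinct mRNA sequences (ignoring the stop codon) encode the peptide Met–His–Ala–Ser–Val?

Met: 1 codon.
His: 2 codons.
Ala: 4 codons.
Ser: 6 codons.
Val: 4 codons.
1 × 2 × 4 × 6 × 4 = 192.

192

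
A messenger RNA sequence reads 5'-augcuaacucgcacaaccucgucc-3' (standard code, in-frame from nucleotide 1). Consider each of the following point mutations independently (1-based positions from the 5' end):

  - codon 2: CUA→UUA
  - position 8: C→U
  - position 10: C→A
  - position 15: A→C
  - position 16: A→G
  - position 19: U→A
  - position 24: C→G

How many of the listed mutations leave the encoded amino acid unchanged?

3

Codon 2: CUA (Leu) → UUA (Leu) — synonymous.
Codon 3: ACU (Thr) → AUU (Ile) — missense.
Codon 4: CGC (Arg) → AGC (Ser) — missense.
Codon 5: ACA (Thr) → ACC (Thr) — synonymous.
Codon 6: ACC (Thr) → GCC (Ala) — missense.
Codon 7: UCG (Ser) → ACG (Thr) — missense.
Codon 8: UCC (Ser) → UCG (Ser) — synonymous.
Synonymous: 3 of 7.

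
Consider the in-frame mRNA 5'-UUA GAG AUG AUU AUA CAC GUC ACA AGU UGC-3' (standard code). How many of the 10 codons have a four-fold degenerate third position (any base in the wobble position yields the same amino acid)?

Codon 1 UUA (Leu): third position 2-fold.
Codon 2 GAG (Glu): third position 2-fold.
Codon 3 AUG (Met): third position 1-fold.
Codon 4 AUU (Ile): third position 3-fold.
Codon 5 AUA (Ile): third position 3-fold.
Codon 6 CAC (His): third position 2-fold.
Codon 7 GUC (Val): third position 4-fold.
Codon 8 ACA (Thr): third position 4-fold.
Codon 9 AGU (Ser): third position 2-fold.
Codon 10 UGC (Cys): third position 2-fold.
Four-fold degenerate third positions: 2.

2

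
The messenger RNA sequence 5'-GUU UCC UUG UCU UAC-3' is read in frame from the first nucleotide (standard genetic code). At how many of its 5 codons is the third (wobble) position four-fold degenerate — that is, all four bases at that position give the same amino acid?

Codon 1 GUU (Val): third position 4-fold.
Codon 2 UCC (Ser): third position 4-fold.
Codon 3 UUG (Leu): third position 2-fold.
Codon 4 UCU (Ser): third position 4-fold.
Codon 5 UAC (Tyr): third position 2-fold.
Four-fold degenerate third positions: 3.

3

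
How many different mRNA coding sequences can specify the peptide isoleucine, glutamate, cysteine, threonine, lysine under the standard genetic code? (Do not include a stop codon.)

96

Ile: 3 codons.
Glu: 2 codons.
Cys: 2 codons.
Thr: 4 codons.
Lys: 2 codons.
3 × 2 × 2 × 4 × 2 = 96.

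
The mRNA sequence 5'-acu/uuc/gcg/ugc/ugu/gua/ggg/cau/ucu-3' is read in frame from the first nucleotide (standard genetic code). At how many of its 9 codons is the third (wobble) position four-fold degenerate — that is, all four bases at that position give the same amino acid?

5

Codon 1 ACU (Thr): third position 4-fold.
Codon 2 UUC (Phe): third position 2-fold.
Codon 3 GCG (Ala): third position 4-fold.
Codon 4 UGC (Cys): third position 2-fold.
Codon 5 UGU (Cys): third position 2-fold.
Codon 6 GUA (Val): third position 4-fold.
Codon 7 GGG (Gly): third position 4-fold.
Codon 8 CAU (His): third position 2-fold.
Codon 9 UCU (Ser): third position 4-fold.
Four-fold degenerate third positions: 5.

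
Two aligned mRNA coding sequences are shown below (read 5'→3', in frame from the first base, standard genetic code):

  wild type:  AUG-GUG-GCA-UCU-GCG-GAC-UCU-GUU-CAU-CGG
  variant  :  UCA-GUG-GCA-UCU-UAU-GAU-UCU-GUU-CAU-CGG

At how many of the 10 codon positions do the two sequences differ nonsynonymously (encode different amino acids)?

2

Codon 1: AUG Met / UCA Ser — nonsynonymous.
Codon 2: GUG Val / GUG Val — identical.
Codon 3: GCA Ala / GCA Ala — identical.
Codon 4: UCU Ser / UCU Ser — identical.
Codon 5: GCG Ala / UAU Tyr — nonsynonymous.
Codon 6: GAC Asp / GAU Asp — synonymous.
Codon 7: UCU Ser / UCU Ser — identical.
Codon 8: GUU Val / GUU Val — identical.
Codon 9: CAU His / CAU His — identical.
Codon 10: CGG Arg / CGG Arg — identical.
Nonsynonymous differences: 2.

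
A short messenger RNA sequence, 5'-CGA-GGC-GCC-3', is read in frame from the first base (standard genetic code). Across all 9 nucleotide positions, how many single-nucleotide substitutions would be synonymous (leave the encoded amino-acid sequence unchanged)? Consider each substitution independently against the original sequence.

Codon 1 (CGA, Arg): 4 synonymous substitutions.
Codon 2 (GGC, Gly): 3 synonymous substitutions.
Codon 3 (GCC, Ala): 3 synonymous substitutions.
Total: 4 + 3 + 3 = 10.

10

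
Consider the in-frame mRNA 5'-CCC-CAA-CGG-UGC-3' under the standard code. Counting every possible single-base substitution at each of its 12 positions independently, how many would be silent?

9

Codon 1 (CCC, Pro): 3 synonymous substitutions.
Codon 2 (CAA, Gln): 1 synonymous substitution.
Codon 3 (CGG, Arg): 4 synonymous substitutions.
Codon 4 (UGC, Cys): 1 synonymous substitution.
Total: 3 + 1 + 4 + 1 = 9.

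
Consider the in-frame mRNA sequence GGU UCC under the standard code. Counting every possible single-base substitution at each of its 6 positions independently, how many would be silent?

Codon 1 (GGU, Gly): 3 synonymous substitutions.
Codon 2 (UCC, Ser): 3 synonymous substitutions.
Total: 3 + 3 = 6.

6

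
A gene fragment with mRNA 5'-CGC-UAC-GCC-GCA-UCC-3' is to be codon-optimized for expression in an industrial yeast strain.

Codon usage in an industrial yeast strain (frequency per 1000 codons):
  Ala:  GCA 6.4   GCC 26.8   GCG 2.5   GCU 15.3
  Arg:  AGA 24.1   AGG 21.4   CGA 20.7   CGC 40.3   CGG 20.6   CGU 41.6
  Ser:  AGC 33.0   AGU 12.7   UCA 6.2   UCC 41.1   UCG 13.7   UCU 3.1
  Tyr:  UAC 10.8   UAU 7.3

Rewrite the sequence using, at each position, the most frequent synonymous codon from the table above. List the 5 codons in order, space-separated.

Codon 1 (Arg): best is CGU at 41.6.
Codon 2 (Tyr): best is UAC at 10.8.
Codon 3 (Ala): best is GCC at 26.8.
Codon 4 (Ala): best is GCC at 26.8.
Codon 5 (Ser): best is UCC at 41.1.

CGU UAC GCC GCC UCC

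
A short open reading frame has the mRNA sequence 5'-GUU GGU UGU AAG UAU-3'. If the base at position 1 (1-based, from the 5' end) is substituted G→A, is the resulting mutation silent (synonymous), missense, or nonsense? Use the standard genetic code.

Position 1 falls in codon 1: GUU → Val.
After the substitution the codon is AUU → Ile.
Val ≠ Ile, so this is a missense mutation.

missense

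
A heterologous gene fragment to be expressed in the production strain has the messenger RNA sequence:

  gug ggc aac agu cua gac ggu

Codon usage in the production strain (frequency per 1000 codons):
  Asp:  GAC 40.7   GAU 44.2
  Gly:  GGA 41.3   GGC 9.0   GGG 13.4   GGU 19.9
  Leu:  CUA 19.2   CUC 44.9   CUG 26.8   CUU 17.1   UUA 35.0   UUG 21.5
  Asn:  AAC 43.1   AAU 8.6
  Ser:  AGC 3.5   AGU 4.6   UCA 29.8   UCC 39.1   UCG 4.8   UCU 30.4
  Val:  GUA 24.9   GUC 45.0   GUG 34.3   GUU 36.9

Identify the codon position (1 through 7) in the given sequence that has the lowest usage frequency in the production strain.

4

Codon 1 GUG (Val): 34.3 per 1000.
Codon 2 GGC (Gly): 9.0 per 1000.
Codon 3 AAC (Asn): 43.1 per 1000.
Codon 4 AGU (Ser): 4.6 per 1000.
Codon 5 CUA (Leu): 19.2 per 1000.
Codon 6 GAC (Asp): 40.7 per 1000.
Codon 7 GGU (Gly): 19.9 per 1000.
Lowest frequency is 4.6 at codon 4.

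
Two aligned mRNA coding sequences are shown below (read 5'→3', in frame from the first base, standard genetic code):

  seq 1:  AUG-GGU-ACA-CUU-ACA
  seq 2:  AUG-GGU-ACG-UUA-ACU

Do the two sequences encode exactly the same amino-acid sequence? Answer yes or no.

Codon 1: AUG Met / AUG Met — identical.
Codon 2: GGU Gly / GGU Gly — identical.
Codon 3: ACA Thr / ACG Thr — synonymous.
Codon 4: CUU Leu / UUA Leu — synonymous.
Codon 5: ACA Thr / ACU Thr — synonymous.
Nonsynonymous differences: 0 → same protein.

yes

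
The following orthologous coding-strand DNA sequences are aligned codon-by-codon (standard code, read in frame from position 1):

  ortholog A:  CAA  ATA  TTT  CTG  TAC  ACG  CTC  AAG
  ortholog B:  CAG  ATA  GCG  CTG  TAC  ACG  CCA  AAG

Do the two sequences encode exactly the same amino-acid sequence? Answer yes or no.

no

Codon 1: CAA Gln / CAG Gln — synonymous.
Codon 2: ATA Ile / ATA Ile — identical.
Codon 3: TTT Phe / GCG Ala — nonsynonymous.
Codon 4: CTG Leu / CTG Leu — identical.
Codon 5: TAC Tyr / TAC Tyr — identical.
Codon 6: ACG Thr / ACG Thr — identical.
Codon 7: CTC Leu / CCA Pro — nonsynonymous.
Codon 8: AAG Lys / AAG Lys — identical.
Nonsynonymous differences: 2 → different protein.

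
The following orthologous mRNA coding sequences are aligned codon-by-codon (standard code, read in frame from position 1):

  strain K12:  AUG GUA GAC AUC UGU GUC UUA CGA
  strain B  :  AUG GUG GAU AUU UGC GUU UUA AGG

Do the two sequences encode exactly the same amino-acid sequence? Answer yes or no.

yes

Codon 1: AUG Met / AUG Met — identical.
Codon 2: GUA Val / GUG Val — synonymous.
Codon 3: GAC Asp / GAU Asp — synonymous.
Codon 4: AUC Ile / AUU Ile — synonymous.
Codon 5: UGU Cys / UGC Cys — synonymous.
Codon 6: GUC Val / GUU Val — synonymous.
Codon 7: UUA Leu / UUA Leu — identical.
Codon 8: CGA Arg / AGG Arg — synonymous.
Nonsynonymous differences: 0 → same protein.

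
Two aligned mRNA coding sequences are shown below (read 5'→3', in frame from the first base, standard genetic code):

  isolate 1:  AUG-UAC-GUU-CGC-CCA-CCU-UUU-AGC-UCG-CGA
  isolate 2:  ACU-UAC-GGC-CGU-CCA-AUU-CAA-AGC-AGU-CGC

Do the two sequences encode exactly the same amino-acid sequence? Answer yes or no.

no

Codon 1: AUG Met / ACU Thr — nonsynonymous.
Codon 2: UAC Tyr / UAC Tyr — identical.
Codon 3: GUU Val / GGC Gly — nonsynonymous.
Codon 4: CGC Arg / CGU Arg — synonymous.
Codon 5: CCA Pro / CCA Pro — identical.
Codon 6: CCU Pro / AUU Ile — nonsynonymous.
Codon 7: UUU Phe / CAA Gln — nonsynonymous.
Codon 8: AGC Ser / AGC Ser — identical.
Codon 9: UCG Ser / AGU Ser — synonymous.
Codon 10: CGA Arg / CGC Arg — synonymous.
Nonsynonymous differences: 4 → different protein.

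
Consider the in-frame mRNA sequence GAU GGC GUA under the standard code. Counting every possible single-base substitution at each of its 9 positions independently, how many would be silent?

Codon 1 (GAU, Asp): 1 synonymous substitution.
Codon 2 (GGC, Gly): 3 synonymous substitutions.
Codon 3 (GUA, Val): 3 synonymous substitutions.
Total: 1 + 3 + 3 = 7.

7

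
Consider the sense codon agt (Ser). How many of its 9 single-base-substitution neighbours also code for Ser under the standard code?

Position 1: none → 0 synonymous.
Position 2: none → 0 synonymous.
Position 3: AGC → 1 synonymous.
Total: 0 + 0 + 1 = 1.

1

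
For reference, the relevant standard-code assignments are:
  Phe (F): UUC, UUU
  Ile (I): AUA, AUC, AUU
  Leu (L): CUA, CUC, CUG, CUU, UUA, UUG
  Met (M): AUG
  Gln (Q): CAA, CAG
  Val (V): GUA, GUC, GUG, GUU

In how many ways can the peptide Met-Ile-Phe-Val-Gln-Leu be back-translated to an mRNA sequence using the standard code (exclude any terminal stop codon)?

288

Met: 1 codon.
Ile: 3 codons.
Phe: 2 codons.
Val: 4 codons.
Gln: 2 codons.
Leu: 6 codons.
1 × 3 × 2 × 4 × 2 × 6 = 288.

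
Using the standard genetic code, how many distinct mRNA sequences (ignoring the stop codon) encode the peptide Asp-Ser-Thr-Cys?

96

Asp: 2 codons.
Ser: 6 codons.
Thr: 4 codons.
Cys: 2 codons.
2 × 6 × 4 × 2 = 96.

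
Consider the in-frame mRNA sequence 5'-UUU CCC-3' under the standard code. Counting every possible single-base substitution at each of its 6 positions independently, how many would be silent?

4

Codon 1 (UUU, Phe): 1 synonymous substitution.
Codon 2 (CCC, Pro): 3 synonymous substitutions.
Total: 1 + 3 = 4.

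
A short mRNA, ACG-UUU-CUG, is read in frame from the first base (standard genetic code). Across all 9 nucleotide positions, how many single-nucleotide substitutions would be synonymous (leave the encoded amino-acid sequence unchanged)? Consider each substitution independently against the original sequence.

8

Codon 1 (ACG, Thr): 3 synonymous substitutions.
Codon 2 (UUU, Phe): 1 synonymous substitution.
Codon 3 (CUG, Leu): 4 synonymous substitutions.
Total: 3 + 1 + 4 = 8.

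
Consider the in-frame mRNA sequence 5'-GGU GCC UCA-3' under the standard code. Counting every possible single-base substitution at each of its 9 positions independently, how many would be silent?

Codon 1 (GGU, Gly): 3 synonymous substitutions.
Codon 2 (GCC, Ala): 3 synonymous substitutions.
Codon 3 (UCA, Ser): 3 synonymous substitutions.
Total: 3 + 3 + 3 = 9.

9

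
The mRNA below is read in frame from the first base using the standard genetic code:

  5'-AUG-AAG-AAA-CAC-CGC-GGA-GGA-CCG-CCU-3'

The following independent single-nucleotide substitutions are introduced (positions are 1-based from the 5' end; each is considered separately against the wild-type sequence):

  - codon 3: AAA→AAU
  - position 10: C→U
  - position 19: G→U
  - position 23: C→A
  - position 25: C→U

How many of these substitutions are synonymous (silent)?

Codon 3: AAA (Lys) → AAU (Asn) — missense.
Codon 4: CAC (His) → UAC (Tyr) — missense.
Codon 7: GGA (Gly) → UGA (Stop) — nonsense.
Codon 8: CCG (Pro) → CAG (Gln) — missense.
Codon 9: CCU (Pro) → UCU (Ser) — missense.
Synonymous: 0 of 5.

0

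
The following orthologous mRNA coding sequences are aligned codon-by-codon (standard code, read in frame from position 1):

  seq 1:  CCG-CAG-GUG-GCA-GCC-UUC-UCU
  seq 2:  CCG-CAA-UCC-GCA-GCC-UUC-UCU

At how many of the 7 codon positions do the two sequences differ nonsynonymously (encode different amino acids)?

Codon 1: CCG Pro / CCG Pro — identical.
Codon 2: CAG Gln / CAA Gln — synonymous.
Codon 3: GUG Val / UCC Ser — nonsynonymous.
Codon 4: GCA Ala / GCA Ala — identical.
Codon 5: GCC Ala / GCC Ala — identical.
Codon 6: UUC Phe / UUC Phe — identical.
Codon 7: UCU Ser / UCU Ser — identical.
Nonsynonymous differences: 1.

1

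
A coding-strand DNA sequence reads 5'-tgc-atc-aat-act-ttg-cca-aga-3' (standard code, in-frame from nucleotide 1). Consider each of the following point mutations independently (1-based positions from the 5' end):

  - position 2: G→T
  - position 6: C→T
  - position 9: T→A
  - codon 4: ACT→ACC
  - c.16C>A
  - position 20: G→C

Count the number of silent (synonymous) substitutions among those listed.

Codon 1: TGC (Cys) → TTC (Phe) — missense.
Codon 2: ATC (Ile) → ATT (Ile) — synonymous.
Codon 3: AAT (Asn) → AAA (Lys) — missense.
Codon 4: ACT (Thr) → ACC (Thr) — synonymous.
Codon 6: CCA (Pro) → ACA (Thr) — missense.
Codon 7: AGA (Arg) → ACA (Thr) — missense.
Synonymous: 2 of 6.

2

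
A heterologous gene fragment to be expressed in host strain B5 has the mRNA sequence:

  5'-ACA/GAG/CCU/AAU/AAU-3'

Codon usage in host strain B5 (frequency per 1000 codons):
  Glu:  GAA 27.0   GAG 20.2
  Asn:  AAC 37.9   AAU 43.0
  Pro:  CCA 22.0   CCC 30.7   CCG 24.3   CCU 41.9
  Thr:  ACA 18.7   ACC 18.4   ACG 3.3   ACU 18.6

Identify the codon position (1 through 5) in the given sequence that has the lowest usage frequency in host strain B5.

1

Codon 1 ACA (Thr): 18.7 per 1000.
Codon 2 GAG (Glu): 20.2 per 1000.
Codon 3 CCU (Pro): 41.9 per 1000.
Codon 4 AAU (Asn): 43.0 per 1000.
Codon 5 AAU (Asn): 43.0 per 1000.
Lowest frequency is 18.7 at codon 1.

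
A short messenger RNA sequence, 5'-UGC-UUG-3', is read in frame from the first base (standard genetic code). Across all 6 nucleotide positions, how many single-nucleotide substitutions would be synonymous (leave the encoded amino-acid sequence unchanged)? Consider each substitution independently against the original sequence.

Codon 1 (UGC, Cys): 1 synonymous substitution.
Codon 2 (UUG, Leu): 2 synonymous substitutions.
Total: 1 + 2 = 3.

3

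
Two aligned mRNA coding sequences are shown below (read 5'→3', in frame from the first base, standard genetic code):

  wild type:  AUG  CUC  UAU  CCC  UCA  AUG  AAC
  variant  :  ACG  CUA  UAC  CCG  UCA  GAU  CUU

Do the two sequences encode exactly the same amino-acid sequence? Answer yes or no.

no

Codon 1: AUG Met / ACG Thr — nonsynonymous.
Codon 2: CUC Leu / CUA Leu — synonymous.
Codon 3: UAU Tyr / UAC Tyr — synonymous.
Codon 4: CCC Pro / CCG Pro — synonymous.
Codon 5: UCA Ser / UCA Ser — identical.
Codon 6: AUG Met / GAU Asp — nonsynonymous.
Codon 7: AAC Asn / CUU Leu — nonsynonymous.
Nonsynonymous differences: 3 → different protein.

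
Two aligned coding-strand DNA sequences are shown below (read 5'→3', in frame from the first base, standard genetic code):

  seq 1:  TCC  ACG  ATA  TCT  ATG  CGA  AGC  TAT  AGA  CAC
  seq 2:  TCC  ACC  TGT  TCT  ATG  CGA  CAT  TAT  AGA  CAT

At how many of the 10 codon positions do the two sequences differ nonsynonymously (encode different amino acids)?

2

Codon 1: TCC Ser / TCC Ser — identical.
Codon 2: ACG Thr / ACC Thr — synonymous.
Codon 3: ATA Ile / TGT Cys — nonsynonymous.
Codon 4: TCT Ser / TCT Ser — identical.
Codon 5: ATG Met / ATG Met — identical.
Codon 6: CGA Arg / CGA Arg — identical.
Codon 7: AGC Ser / CAT His — nonsynonymous.
Codon 8: TAT Tyr / TAT Tyr — identical.
Codon 9: AGA Arg / AGA Arg — identical.
Codon 10: CAC His / CAT His — synonymous.
Nonsynonymous differences: 2.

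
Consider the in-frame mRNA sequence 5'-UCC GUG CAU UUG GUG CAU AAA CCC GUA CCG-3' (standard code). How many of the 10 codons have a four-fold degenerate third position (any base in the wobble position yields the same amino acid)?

Codon 1 UCC (Ser): third position 4-fold.
Codon 2 GUG (Val): third position 4-fold.
Codon 3 CAU (His): third position 2-fold.
Codon 4 UUG (Leu): third position 2-fold.
Codon 5 GUG (Val): third position 4-fold.
Codon 6 CAU (His): third position 2-fold.
Codon 7 AAA (Lys): third position 2-fold.
Codon 8 CCC (Pro): third position 4-fold.
Codon 9 GUA (Val): third position 4-fold.
Codon 10 CCG (Pro): third position 4-fold.
Four-fold degenerate third positions: 6.

6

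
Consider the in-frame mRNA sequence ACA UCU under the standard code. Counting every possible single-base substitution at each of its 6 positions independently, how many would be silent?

6

Codon 1 (ACA, Thr): 3 synonymous substitutions.
Codon 2 (UCU, Ser): 3 synonymous substitutions.
Total: 3 + 3 = 6.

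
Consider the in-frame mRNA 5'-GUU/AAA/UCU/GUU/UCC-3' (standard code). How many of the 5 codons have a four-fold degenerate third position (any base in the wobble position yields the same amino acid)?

Codon 1 GUU (Val): third position 4-fold.
Codon 2 AAA (Lys): third position 2-fold.
Codon 3 UCU (Ser): third position 4-fold.
Codon 4 GUU (Val): third position 4-fold.
Codon 5 UCC (Ser): third position 4-fold.
Four-fold degenerate third positions: 4.

4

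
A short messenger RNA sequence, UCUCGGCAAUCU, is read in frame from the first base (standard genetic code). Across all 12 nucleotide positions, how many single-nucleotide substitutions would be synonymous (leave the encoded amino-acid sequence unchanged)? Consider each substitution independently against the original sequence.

Codon 1 (UCU, Ser): 3 synonymous substitutions.
Codon 2 (CGG, Arg): 4 synonymous substitutions.
Codon 3 (CAA, Gln): 1 synonymous substitution.
Codon 4 (UCU, Ser): 3 synonymous substitutions.
Total: 3 + 4 + 1 + 3 = 11.

11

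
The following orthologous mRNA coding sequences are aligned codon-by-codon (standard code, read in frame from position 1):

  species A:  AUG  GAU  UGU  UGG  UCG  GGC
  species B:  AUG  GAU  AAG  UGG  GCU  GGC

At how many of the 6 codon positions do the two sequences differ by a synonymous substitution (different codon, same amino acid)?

0

Codon 1: AUG Met / AUG Met — identical.
Codon 2: GAU Asp / GAU Asp — identical.
Codon 3: UGU Cys / AAG Lys — nonsynonymous.
Codon 4: UGG Trp / UGG Trp — identical.
Codon 5: UCG Ser / GCU Ala — nonsynonymous.
Codon 6: GGC Gly / GGC Gly — identical.
Synonymous differences: 0.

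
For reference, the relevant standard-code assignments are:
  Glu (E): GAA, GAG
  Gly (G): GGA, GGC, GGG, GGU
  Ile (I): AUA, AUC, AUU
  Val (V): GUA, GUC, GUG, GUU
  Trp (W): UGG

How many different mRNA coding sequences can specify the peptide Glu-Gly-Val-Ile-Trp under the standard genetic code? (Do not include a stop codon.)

Glu: 2 codons.
Gly: 4 codons.
Val: 4 codons.
Ile: 3 codons.
Trp: 1 codon.
2 × 4 × 4 × 3 × 1 = 96.

96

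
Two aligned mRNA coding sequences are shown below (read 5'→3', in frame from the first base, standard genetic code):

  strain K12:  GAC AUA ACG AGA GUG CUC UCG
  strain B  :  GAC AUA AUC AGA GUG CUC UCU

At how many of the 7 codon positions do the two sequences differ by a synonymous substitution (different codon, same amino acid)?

Codon 1: GAC Asp / GAC Asp — identical.
Codon 2: AUA Ile / AUA Ile — identical.
Codon 3: ACG Thr / AUC Ile — nonsynonymous.
Codon 4: AGA Arg / AGA Arg — identical.
Codon 5: GUG Val / GUG Val — identical.
Codon 6: CUC Leu / CUC Leu — identical.
Codon 7: UCG Ser / UCU Ser — synonymous.
Synonymous differences: 1.

1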